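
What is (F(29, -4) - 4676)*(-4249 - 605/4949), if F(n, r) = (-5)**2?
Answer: 97805441806/4949 ≈ 1.9763e+7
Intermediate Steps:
F(n, r) = 25
(F(29, -4) - 4676)*(-4249 - 605/4949) = (25 - 4676)*(-4249 - 605/4949) = -4651*(-4249 - 605*1/4949) = -4651*(-4249 - 605/4949) = -4651*(-21028906/4949) = 97805441806/4949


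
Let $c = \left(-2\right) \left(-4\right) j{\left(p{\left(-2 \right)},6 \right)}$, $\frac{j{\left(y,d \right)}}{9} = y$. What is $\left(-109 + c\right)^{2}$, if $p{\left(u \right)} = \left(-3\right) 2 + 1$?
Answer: $219961$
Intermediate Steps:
$p{\left(u \right)} = -5$ ($p{\left(u \right)} = -6 + 1 = -5$)
$j{\left(y,d \right)} = 9 y$
$c = -360$ ($c = \left(-2\right) \left(-4\right) 9 \left(-5\right) = 8 \left(-45\right) = -360$)
$\left(-109 + c\right)^{2} = \left(-109 - 360\right)^{2} = \left(-469\right)^{2} = 219961$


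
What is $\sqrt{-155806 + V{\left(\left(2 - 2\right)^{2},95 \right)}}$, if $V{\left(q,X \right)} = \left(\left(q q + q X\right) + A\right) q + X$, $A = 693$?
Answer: $i \sqrt{155711} \approx 394.6 i$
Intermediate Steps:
$V{\left(q,X \right)} = X + q \left(693 + q^{2} + X q\right)$ ($V{\left(q,X \right)} = \left(\left(q q + q X\right) + 693\right) q + X = \left(\left(q^{2} + X q\right) + 693\right) q + X = \left(693 + q^{2} + X q\right) q + X = q \left(693 + q^{2} + X q\right) + X = X + q \left(693 + q^{2} + X q\right)$)
$\sqrt{-155806 + V{\left(\left(2 - 2\right)^{2},95 \right)}} = \sqrt{-155806 + \left(95 + \left(\left(2 - 2\right)^{2}\right)^{3} + 693 \left(2 - 2\right)^{2} + 95 \left(\left(2 - 2\right)^{2}\right)^{2}\right)} = \sqrt{-155806 + \left(95 + \left(0^{2}\right)^{3} + 693 \cdot 0^{2} + 95 \left(0^{2}\right)^{2}\right)} = \sqrt{-155806 + \left(95 + 0^{3} + 693 \cdot 0 + 95 \cdot 0^{2}\right)} = \sqrt{-155806 + \left(95 + 0 + 0 + 95 \cdot 0\right)} = \sqrt{-155806 + \left(95 + 0 + 0 + 0\right)} = \sqrt{-155806 + 95} = \sqrt{-155711} = i \sqrt{155711}$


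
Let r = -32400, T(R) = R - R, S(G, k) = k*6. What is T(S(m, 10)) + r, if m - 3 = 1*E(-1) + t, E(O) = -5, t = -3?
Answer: -32400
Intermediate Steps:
m = -5 (m = 3 + (1*(-5) - 3) = 3 + (-5 - 3) = 3 - 8 = -5)
S(G, k) = 6*k
T(R) = 0
T(S(m, 10)) + r = 0 - 32400 = -32400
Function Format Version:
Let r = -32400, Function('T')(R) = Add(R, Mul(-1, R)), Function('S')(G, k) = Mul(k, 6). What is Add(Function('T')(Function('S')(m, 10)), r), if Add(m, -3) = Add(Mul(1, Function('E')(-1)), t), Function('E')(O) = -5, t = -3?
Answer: -32400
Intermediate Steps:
m = -5 (m = Add(3, Add(Mul(1, -5), -3)) = Add(3, Add(-5, -3)) = Add(3, -8) = -5)
Function('S')(G, k) = Mul(6, k)
Function('T')(R) = 0
Add(Function('T')(Function('S')(m, 10)), r) = Add(0, -32400) = -32400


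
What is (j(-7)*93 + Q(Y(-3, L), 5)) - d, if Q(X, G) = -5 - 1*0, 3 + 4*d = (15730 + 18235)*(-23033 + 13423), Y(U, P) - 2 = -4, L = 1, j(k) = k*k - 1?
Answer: 326421489/4 ≈ 8.1605e+7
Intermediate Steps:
j(k) = -1 + k² (j(k) = k² - 1 = -1 + k²)
Y(U, P) = -2 (Y(U, P) = 2 - 4 = -2)
d = -326403653/4 (d = -¾ + ((15730 + 18235)*(-23033 + 13423))/4 = -¾ + (33965*(-9610))/4 = -¾ + (¼)*(-326403650) = -¾ - 163201825/2 = -326403653/4 ≈ -8.1601e+7)
Q(X, G) = -5 (Q(X, G) = -5 + 0 = -5)
(j(-7)*93 + Q(Y(-3, L), 5)) - d = ((-1 + (-7)²)*93 - 5) - 1*(-326403653/4) = ((-1 + 49)*93 - 5) + 326403653/4 = (48*93 - 5) + 326403653/4 = (4464 - 5) + 326403653/4 = 4459 + 326403653/4 = 326421489/4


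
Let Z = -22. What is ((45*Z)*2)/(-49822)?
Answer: 990/24911 ≈ 0.039741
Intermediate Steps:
((45*Z)*2)/(-49822) = ((45*(-22))*2)/(-49822) = -990*2*(-1/49822) = -1980*(-1/49822) = 990/24911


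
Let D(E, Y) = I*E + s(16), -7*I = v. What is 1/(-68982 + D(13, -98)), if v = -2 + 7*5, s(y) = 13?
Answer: -7/483212 ≈ -1.4486e-5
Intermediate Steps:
v = 33 (v = -2 + 35 = 33)
I = -33/7 (I = -1/7*33 = -33/7 ≈ -4.7143)
D(E, Y) = 13 - 33*E/7 (D(E, Y) = -33*E/7 + 13 = 13 - 33*E/7)
1/(-68982 + D(13, -98)) = 1/(-68982 + (13 - 33/7*13)) = 1/(-68982 + (13 - 429/7)) = 1/(-68982 - 338/7) = 1/(-483212/7) = -7/483212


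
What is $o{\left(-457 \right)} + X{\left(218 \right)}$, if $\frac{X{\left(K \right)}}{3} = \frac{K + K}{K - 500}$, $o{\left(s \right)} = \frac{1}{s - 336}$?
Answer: $- \frac{172921}{37271} \approx -4.6396$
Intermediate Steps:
$o{\left(s \right)} = \frac{1}{-336 + s}$
$X{\left(K \right)} = \frac{6 K}{-500 + K}$ ($X{\left(K \right)} = 3 \frac{K + K}{K - 500} = 3 \frac{2 K}{-500 + K} = \frac{6 K}{-500 + K}$)
$o{\left(-457 \right)} + X{\left(218 \right)} = \frac{1}{-336 - 457} + 6 \cdot 218 \frac{1}{-500 + 218} = \frac{1}{-793} + 6 \cdot 218 \frac{1}{-282} = - \frac{1}{793} + 6 \cdot 218 \left(- \frac{1}{282}\right) = - \frac{1}{793} - \frac{218}{47} = - \frac{172921}{37271}$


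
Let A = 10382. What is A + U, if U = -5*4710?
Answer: -13168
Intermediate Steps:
U = -23550
A + U = 10382 - 23550 = -13168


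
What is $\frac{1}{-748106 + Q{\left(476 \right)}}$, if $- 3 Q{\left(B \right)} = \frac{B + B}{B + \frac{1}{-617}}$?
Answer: $- \frac{881073}{659136585122} \approx -1.3367 \cdot 10^{-6}$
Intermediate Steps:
$Q{\left(B \right)} = - \frac{2 B}{3 \left(- \frac{1}{617} + B\right)}$ ($Q{\left(B \right)} = - \frac{\left(B + B\right) \frac{1}{B + \frac{1}{-617}}}{3} = - \frac{2 B \frac{1}{B - \frac{1}{617}}}{3} = - \frac{2 B \frac{1}{- \frac{1}{617} + B}}{3} = - \frac{2 B}{3 \left(- \frac{1}{617} + B\right)}$)
$\frac{1}{-748106 + Q{\left(476 \right)}} = \frac{1}{-748106 - \frac{587384}{-3 + 1851 \cdot 476}} = \frac{1}{-748106 - \frac{587384}{-3 + 881076}} = \frac{1}{-748106 - \frac{587384}{881073}} = \frac{1}{- \frac{659136585122}{881073}} = - \frac{881073}{659136585122}$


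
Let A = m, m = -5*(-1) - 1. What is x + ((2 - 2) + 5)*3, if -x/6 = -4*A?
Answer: 111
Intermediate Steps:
m = 4 (m = 5 - 1 = 4)
A = 4
x = 96 (x = -(-24)*4 = -6*(-16) = 96)
x + ((2 - 2) + 5)*3 = 96 + ((2 - 2) + 5)*3 = 96 + (0 + 5)*3 = 96 + 5*3 = 96 + 15 = 111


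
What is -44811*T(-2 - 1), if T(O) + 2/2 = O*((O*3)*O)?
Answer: 3674502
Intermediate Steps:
T(O) = -1 + 3*O³ (T(O) = -1 + O*((O*3)*O) = -1 + O*((3*O)*O) = -1 + O*(3*O²) = -1 + 3*O³)
-44811*T(-2 - 1) = -44811*(-1 + 3*(-2 - 1)³) = -44811*(-1 + 3*(-3)³) = -44811*(-1 + 3*(-27)) = -44811*(-1 - 81) = -44811*(-82) = 3674502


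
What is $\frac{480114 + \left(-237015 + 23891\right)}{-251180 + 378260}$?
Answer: $\frac{26699}{12708} \approx 2.101$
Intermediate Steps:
$\frac{480114 + \left(-237015 + 23891\right)}{-251180 + 378260} = \frac{480114 - 213124}{127080} = 266990 \cdot \frac{1}{127080} = \frac{26699}{12708}$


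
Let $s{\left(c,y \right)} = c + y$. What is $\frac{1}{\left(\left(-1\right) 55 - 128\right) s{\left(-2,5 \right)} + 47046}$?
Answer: $\frac{1}{46497} \approx 2.1507 \cdot 10^{-5}$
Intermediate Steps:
$\frac{1}{\left(\left(-1\right) 55 - 128\right) s{\left(-2,5 \right)} + 47046} = \frac{1}{\left(\left(-1\right) 55 - 128\right) \left(-2 + 5\right) + 47046} = \frac{1}{\left(-55 - 128\right) 3 + 47046} = \frac{1}{\left(-183\right) 3 + 47046} = \frac{1}{-549 + 47046} = \frac{1}{46497}$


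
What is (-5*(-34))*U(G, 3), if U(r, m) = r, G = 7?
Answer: 1190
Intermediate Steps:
(-5*(-34))*U(G, 3) = -5*(-34)*7 = 170*7 = 1190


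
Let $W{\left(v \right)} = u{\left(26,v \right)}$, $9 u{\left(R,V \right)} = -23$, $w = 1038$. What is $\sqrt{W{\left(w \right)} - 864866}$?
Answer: $\frac{i \sqrt{7783817}}{3} \approx 929.98 i$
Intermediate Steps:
$u{\left(R,V \right)} = - \frac{23}{9}$ ($u{\left(R,V \right)} = \frac{1}{9} \left(-23\right) = - \frac{23}{9}$)
$W{\left(v \right)} = - \frac{23}{9}$
$\sqrt{W{\left(w \right)} - 864866} = \sqrt{- \frac{23}{9} - 864866} = \sqrt{- \frac{7783817}{9}} = \frac{i \sqrt{7783817}}{3}$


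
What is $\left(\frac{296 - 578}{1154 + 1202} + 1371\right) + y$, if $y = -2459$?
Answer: $- \frac{1281805}{1178} \approx -1088.1$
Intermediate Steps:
$\left(\frac{296 - 578}{1154 + 1202} + 1371\right) + y = \left(\frac{296 - 578}{1154 + 1202} + 1371\right) - 2459 = \left(- \frac{282}{2356} + 1371\right) - 2459 = \left(\left(-282\right) \frac{1}{2356} + 1371\right) - 2459 = \left(- \frac{141}{1178} + 1371\right) - 2459 = \frac{1614897}{1178} - 2459 = - \frac{1281805}{1178}$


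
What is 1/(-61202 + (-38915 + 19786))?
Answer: -1/80331 ≈ -1.2448e-5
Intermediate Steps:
1/(-61202 + (-38915 + 19786)) = 1/(-61202 - 19129) = 1/(-80331) = -1/80331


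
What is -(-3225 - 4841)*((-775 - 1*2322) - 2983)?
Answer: -49041280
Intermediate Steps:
-(-3225 - 4841)*((-775 - 1*2322) - 2983) = -(-8066)*((-775 - 2322) - 2983) = -(-8066)*(-3097 - 2983) = -(-8066)*(-6080) = -1*49041280 = -49041280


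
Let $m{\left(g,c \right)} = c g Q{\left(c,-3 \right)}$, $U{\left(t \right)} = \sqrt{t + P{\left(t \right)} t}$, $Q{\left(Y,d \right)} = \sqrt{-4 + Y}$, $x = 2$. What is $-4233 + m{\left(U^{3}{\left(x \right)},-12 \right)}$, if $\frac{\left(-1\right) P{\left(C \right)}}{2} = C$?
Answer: $-4233 - 288 \sqrt{6} \approx -4938.5$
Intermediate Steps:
$P{\left(C \right)} = - 2 C$
$U{\left(t \right)} = \sqrt{t - 2 t^{2}}$ ($U{\left(t \right)} = \sqrt{t + - 2 t t} = \sqrt{t - 2 t^{2}}$)
$m{\left(g,c \right)} = c g \sqrt{-4 + c}$
$-4233 + m{\left(U^{3}{\left(x \right)},-12 \right)} = -4233 - 12 \left(\sqrt{2 \left(1 - 4\right)}\right)^{3} \sqrt{-4 - 12} = -4233 - 12 \left(\sqrt{2 \left(1 - 4\right)}\right)^{3} \sqrt{-16} = -4233 - 12 \left(\sqrt{2 \left(-3\right)}\right)^{3} \cdot 4 i = -4233 - 12 \left(\sqrt{-6}\right)^{3} \cdot 4 i = -4233 - 12 \left(i \sqrt{6}\right)^{3} \cdot 4 i = -4233 - 12 \left(- 6 i \sqrt{6}\right) 4 i = -4233 - 288 \sqrt{6}$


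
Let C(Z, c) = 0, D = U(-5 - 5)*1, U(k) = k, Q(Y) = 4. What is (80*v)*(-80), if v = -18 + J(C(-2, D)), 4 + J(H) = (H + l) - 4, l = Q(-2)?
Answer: 140800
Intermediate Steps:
l = 4
D = -10 (D = (-5 - 5)*1 = -10*1 = -10)
J(H) = -4 + H (J(H) = -4 + ((H + 4) - 4) = -4 + ((4 + H) - 4) = -4 + H)
v = -22 (v = -18 + (-4 + 0) = -18 - 4 = -22)
(80*v)*(-80) = (80*(-22))*(-80) = -1760*(-80) = 140800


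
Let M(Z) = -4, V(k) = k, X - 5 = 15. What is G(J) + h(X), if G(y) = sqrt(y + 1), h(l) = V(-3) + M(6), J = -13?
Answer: -7 + 2*I*sqrt(3) ≈ -7.0 + 3.4641*I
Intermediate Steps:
X = 20 (X = 5 + 15 = 20)
h(l) = -7 (h(l) = -3 - 4 = -7)
G(y) = sqrt(1 + y)
G(J) + h(X) = sqrt(1 - 13) - 7 = sqrt(-12) - 7 = 2*I*sqrt(3) - 7 = -7 + 2*I*sqrt(3)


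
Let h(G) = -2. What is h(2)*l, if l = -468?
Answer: 936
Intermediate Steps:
h(2)*l = -2*(-468) = 936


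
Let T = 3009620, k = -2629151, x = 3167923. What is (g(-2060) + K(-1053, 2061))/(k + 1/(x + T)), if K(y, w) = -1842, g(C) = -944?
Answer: 8605317399/8120846677996 ≈ 0.0010597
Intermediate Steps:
(g(-2060) + K(-1053, 2061))/(k + 1/(x + T)) = (-944 - 1842)/(-2629151 + 1/(3167923 + 3009620)) = -2786/(-2629151 + 1/6177543) = -2786/(-16241693355992/6177543) = -2786*(-6177543/16241693355992) = 8605317399/8120846677996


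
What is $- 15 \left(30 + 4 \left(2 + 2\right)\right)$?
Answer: $-690$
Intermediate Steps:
$- 15 \left(30 + 4 \left(2 + 2\right)\right) = - 15 \left(30 + 4 \cdot 4\right) = - 15 \left(30 + 16\right) = \left(-15\right) 46 = -690$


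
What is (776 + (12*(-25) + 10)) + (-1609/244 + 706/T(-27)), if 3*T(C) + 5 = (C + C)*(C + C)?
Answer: 341031017/710284 ≈ 480.13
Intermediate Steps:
T(C) = -5/3 + 4*C**2/3 (T(C) = -5/3 + ((C + C)*(C + C))/3 = -5/3 + ((2*C)*(2*C))/3 = -5/3 + (4*C**2)/3 = -5/3 + 4*C**2/3)
(776 + (12*(-25) + 10)) + (-1609/244 + 706/T(-27)) = (776 + (12*(-25) + 10)) + (-1609/244 + 706/(-5/3 + (4/3)*(-27)**2)) = (776 + (-300 + 10)) + (-1609*1/244 + 706/(-5/3 + (4/3)*729)) = (776 - 290) + (-1609/244 + 706/(-5/3 + 972)) = 486 + (-1609/244 + 706/(2911/3)) = 486 + (-1609/244 + 706*(3/2911)) = 486 + (-1609/244 + 2118/2911) = 486 - 4167007/710284 = 341031017/710284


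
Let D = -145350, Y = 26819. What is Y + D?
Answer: -118531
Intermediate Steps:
Y + D = 26819 - 145350 = -118531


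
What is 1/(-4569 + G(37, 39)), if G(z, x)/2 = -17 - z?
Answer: -1/4677 ≈ -0.00021381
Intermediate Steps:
G(z, x) = -34 - 2*z (G(z, x) = 2*(-17 - z) = -34 - 2*z)
1/(-4569 + G(37, 39)) = 1/(-4569 + (-34 - 2*37)) = 1/(-4569 + (-34 - 74)) = 1/(-4569 - 108) = 1/(-4677) = -1/4677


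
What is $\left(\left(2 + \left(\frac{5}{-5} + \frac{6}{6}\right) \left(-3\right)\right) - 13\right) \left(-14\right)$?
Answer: $154$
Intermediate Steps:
$\left(\left(2 + \left(\frac{5}{-5} + \frac{6}{6}\right) \left(-3\right)\right) - 13\right) \left(-14\right) = \left(\left(2 + \left(5 \left(- \frac{1}{5}\right) + 6 \cdot \frac{1}{6}\right) \left(-3\right)\right) - 13\right) \left(-14\right) = \left(\left(2 + \left(-1 + 1\right) \left(-3\right)\right) - 13\right) \left(-14\right) = \left(\left(2 + 0 \left(-3\right)\right) - 13\right) \left(-14\right) = \left(\left(2 + 0\right) - 13\right) \left(-14\right) = \left(2 - 13\right) \left(-14\right) = \left(-11\right) \left(-14\right) = 154$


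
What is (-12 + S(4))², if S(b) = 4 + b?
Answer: 16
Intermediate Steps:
(-12 + S(4))² = (-12 + (4 + 4))² = (-12 + 8)² = (-4)² = 16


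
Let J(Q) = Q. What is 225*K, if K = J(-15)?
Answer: -3375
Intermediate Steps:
K = -15
225*K = 225*(-15) = -3375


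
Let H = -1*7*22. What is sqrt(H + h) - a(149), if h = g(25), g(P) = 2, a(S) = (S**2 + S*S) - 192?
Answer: -44210 + 2*I*sqrt(38) ≈ -44210.0 + 12.329*I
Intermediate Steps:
a(S) = -192 + 2*S**2 (a(S) = (S**2 + S**2) - 192 = 2*S**2 - 192 = -192 + 2*S**2)
h = 2
H = -154 (H = -7*22 = -154)
sqrt(H + h) - a(149) = sqrt(-154 + 2) - (-192 + 2*149**2) = sqrt(-152) - (-192 + 2*22201) = 2*I*sqrt(38) - (-192 + 44402) = 2*I*sqrt(38) - 1*44210 = 2*I*sqrt(38) - 44210 = -44210 + 2*I*sqrt(38)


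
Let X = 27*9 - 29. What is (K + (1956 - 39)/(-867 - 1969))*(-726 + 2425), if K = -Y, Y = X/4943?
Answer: -17130396865/14018348 ≈ -1222.0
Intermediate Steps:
X = 214 (X = 243 - 29 = 214)
Y = 214/4943 ≈ 0.043294
K = -214/4943 (K = -1*214/4943 = -214/4943 ≈ -0.043294)
(K + (1956 - 39)/(-867 - 1969))*(-726 + 2425) = (-214/4943 + (1956 - 39)/(-867 - 1969))*(-726 + 2425) = (-214/4943 + 1917/(-2836))*1699 = (-214/4943 + 1917*(-1/2836))*1699 = (-214/4943 - 1917/2836)*1699 = -10082635/14018348*1699 = -17130396865/14018348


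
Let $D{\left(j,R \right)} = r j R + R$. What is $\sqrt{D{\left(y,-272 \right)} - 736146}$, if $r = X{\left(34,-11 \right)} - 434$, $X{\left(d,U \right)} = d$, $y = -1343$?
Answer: $3 i \sqrt{16317202} \approx 12118.0 i$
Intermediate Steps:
$r = -400$ ($r = 34 - 434 = -400$)
$D{\left(j,R \right)} = R - 400 R j$ ($D{\left(j,R \right)} = - 400 j R + R = - 400 R j + R = R - 400 R j$)
$\sqrt{D{\left(y,-272 \right)} - 736146} = \sqrt{- 272 \left(1 - -537200\right) - 736146} = \sqrt{- 272 \left(1 + 537200\right) - 736146} = \sqrt{\left(-272\right) 537201 - 736146} = \sqrt{-146118672 - 736146} = \sqrt{-146854818} = 3 i \sqrt{16317202}$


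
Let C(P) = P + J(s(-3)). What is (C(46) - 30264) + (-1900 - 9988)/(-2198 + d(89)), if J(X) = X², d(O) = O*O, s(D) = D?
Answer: -172897995/5723 ≈ -30211.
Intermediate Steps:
d(O) = O²
C(P) = 9 + P (C(P) = P + (-3)² = P + 9 = 9 + P)
(C(46) - 30264) + (-1900 - 9988)/(-2198 + d(89)) = ((9 + 46) - 30264) + (-1900 - 9988)/(-2198 + 89²) = (55 - 30264) - 11888/(-2198 + 7921) = -30209 - 11888/5723 = -172897995/5723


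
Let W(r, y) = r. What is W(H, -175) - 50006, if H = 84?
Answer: -49922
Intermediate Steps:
W(H, -175) - 50006 = 84 - 50006 = -49922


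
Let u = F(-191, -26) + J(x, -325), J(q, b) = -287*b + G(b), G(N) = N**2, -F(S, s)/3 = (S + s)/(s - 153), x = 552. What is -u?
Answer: -35602449/179 ≈ -1.9890e+5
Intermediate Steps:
F(S, s) = -3*(S + s)/(-153 + s) (F(S, s) = -3*(S + s)/(s - 153) = -3*(S + s)/(-153 + s))
J(q, b) = b**2 - 287*b (J(q, b) = -287*b + b**2 = b**2 - 287*b)
u = 35602449/179 (u = 3*(-1*(-191) - 1*(-26))/(-153 - 26) - 325*(-287 - 325) = 3*(191 + 26)/(-179) - 325*(-612) = 3*(-1/179)*217 + 198900 = -651/179 + 198900 = 35602449/179 ≈ 1.9890e+5)
-u = -1*35602449/179 = -35602449/179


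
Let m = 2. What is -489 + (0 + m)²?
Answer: -485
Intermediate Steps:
-489 + (0 + m)² = -489 + (0 + 2)² = -489 + 2² = -489 + 4 = -485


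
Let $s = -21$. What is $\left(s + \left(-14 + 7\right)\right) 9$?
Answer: $-252$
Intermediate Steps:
$\left(s + \left(-14 + 7\right)\right) 9 = \left(-21 + \left(-14 + 7\right)\right) 9 = \left(-21 - 7\right) 9 = \left(-28\right) 9 = -252$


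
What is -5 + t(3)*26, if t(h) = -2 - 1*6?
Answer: -213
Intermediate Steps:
t(h) = -8 (t(h) = -2 - 6 = -8)
-5 + t(3)*26 = -5 - 8*26 = -5 - 208 = -213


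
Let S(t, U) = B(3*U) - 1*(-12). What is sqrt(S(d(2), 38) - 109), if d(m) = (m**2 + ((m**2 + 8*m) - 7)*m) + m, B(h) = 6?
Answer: I*sqrt(91) ≈ 9.5394*I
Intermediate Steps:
d(m) = m + m**2 + m*(-7 + m**2 + 8*m) (d(m) = (m**2 + (-7 + m**2 + 8*m)*m) + m = (m**2 + m*(-7 + m**2 + 8*m)) + m = m + m**2 + m*(-7 + m**2 + 8*m))
S(t, U) = 18 (S(t, U) = 6 - 1*(-12) = 6 + 12 = 18)
sqrt(S(d(2), 38) - 109) = sqrt(18 - 109) = sqrt(-91) = I*sqrt(91)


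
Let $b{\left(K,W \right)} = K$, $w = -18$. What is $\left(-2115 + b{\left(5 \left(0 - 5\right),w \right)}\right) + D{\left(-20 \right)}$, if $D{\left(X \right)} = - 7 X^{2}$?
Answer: $-4940$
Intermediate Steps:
$\left(-2115 + b{\left(5 \left(0 - 5\right),w \right)}\right) + D{\left(-20 \right)} = \left(-2115 + 5 \left(0 - 5\right)\right) - 7 \left(-20\right)^{2} = \left(-2115 + 5 \left(-5\right)\right) - 2800 = \left(-2115 - 25\right) - 2800 = -2140 - 2800 = -4940$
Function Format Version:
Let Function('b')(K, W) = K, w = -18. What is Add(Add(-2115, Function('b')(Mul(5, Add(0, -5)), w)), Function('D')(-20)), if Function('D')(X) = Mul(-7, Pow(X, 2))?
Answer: -4940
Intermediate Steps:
Add(Add(-2115, Function('b')(Mul(5, Add(0, -5)), w)), Function('D')(-20)) = Add(Add(-2115, Mul(5, Add(0, -5))), Mul(-7, Pow(-20, 2))) = Add(Add(-2115, Mul(5, -5)), Mul(-7, 400)) = Add(Add(-2115, -25), -2800) = Add(-2140, -2800) = -4940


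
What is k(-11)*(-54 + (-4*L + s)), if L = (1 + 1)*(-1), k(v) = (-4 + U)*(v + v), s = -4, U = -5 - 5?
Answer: -15400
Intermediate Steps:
U = -10
k(v) = -28*v (k(v) = (-4 - 10)*(v + v) = -28*v)
L = -2 (L = 2*(-1) = -2)
k(-11)*(-54 + (-4*L + s)) = (-28*(-11))*(-54 + (-4*(-2) - 4)) = 308*(-54 + (8 - 4)) = 308*(-54 + 4) = 308*(-50) = -15400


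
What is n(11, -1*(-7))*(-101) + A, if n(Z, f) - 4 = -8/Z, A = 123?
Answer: -2283/11 ≈ -207.55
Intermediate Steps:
n(Z, f) = 4 - 8/Z
n(11, -1*(-7))*(-101) + A = (4 - 8/11)*(-101) + 123 = (36/11)*(-101) + 123 = -3636/11 + 123 = -2283/11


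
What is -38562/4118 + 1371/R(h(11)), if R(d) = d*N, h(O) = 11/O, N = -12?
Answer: -1018087/8236 ≈ -123.61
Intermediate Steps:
R(d) = -12*d (R(d) = d*(-12) = -12*d)
-38562/4118 + 1371/R(h(11)) = -38562/4118 + 1371/((-132/11)) = -38562*1/4118 + 1371/((-132/11)) = -19281/2059 + 1371/((-12*1)) = -19281/2059 + 1371/(-12) = -19281/2059 + 1371*(-1/12) = -19281/2059 - 457/4 = -1018087/8236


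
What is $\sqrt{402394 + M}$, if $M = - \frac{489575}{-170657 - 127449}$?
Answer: $\frac{\sqrt{35759768885887934}}{298106} \approx 634.35$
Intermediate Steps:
$M = \frac{489575}{298106}$ ($M = - \frac{489575}{-170657 - 127449} = - \frac{489575}{-298106} = \left(-489575\right) \left(- \frac{1}{298106}\right) = \frac{489575}{298106} \approx 1.6423$)
$\sqrt{402394 + M} = \sqrt{402394 + \frac{489575}{298106}} = \sqrt{\frac{119956555339}{298106}} = \frac{\sqrt{35759768885887934}}{298106}$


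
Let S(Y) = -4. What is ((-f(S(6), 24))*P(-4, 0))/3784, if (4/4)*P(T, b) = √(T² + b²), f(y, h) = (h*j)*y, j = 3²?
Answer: 432/473 ≈ 0.91332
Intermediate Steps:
j = 9
f(y, h) = 9*h*y (f(y, h) = (h*9)*y = (9*h)*y = 9*h*y)
P(T, b) = √(T² + b²)
((-f(S(6), 24))*P(-4, 0))/3784 = ((-9*24*(-4))*√((-4)² + 0²))/3784 = ((-1*(-864))*√(16 + 0))*(1/3784) = (864*√16)*(1/3784) = (864*4)*(1/3784) = 3456*(1/3784) = 432/473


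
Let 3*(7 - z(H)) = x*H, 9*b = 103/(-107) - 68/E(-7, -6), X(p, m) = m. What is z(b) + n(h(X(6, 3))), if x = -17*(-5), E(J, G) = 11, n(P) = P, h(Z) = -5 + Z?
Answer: 291220/10593 ≈ 27.492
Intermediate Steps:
x = 85
b = -2803/3531 (b = (103/(-107) - 68/11)/9 = (103*(-1/107) - 68*1/11)/9 = (-103/107 - 68/11)/9 = (⅑)*(-8409/1177) = -2803/3531 ≈ -0.79383)
z(H) = 7 - 85*H/3
z(b) + n(h(X(6, 3))) = (7 - 85/3*(-2803/3531)) + (-5 + 3) = (7 + 238255/10593) - 2 = 312406/10593 - 2 = 291220/10593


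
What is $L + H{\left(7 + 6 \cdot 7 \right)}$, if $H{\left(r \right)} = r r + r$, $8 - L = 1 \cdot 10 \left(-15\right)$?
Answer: $2608$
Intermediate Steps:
$L = 158$ ($L = 8 - 1 \cdot 10 \left(-15\right) = 8 - 10 \left(-15\right) = 8 - -150 = 8 + 150 = 158$)
$H{\left(r \right)} = r + r^{2}$ ($H{\left(r \right)} = r^{2} + r = r + r^{2}$)
$L + H{\left(7 + 6 \cdot 7 \right)} = 158 + \left(7 + 6 \cdot 7\right) \left(1 + \left(7 + 6 \cdot 7\right)\right) = 158 + \left(7 + 42\right) \left(1 + \left(7 + 42\right)\right) = 158 + 49 \left(1 + 49\right) = 158 + 49 \cdot 50 = 158 + 2450 = 2608$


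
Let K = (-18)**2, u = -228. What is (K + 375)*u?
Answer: -159372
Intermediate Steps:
K = 324
(K + 375)*u = (324 + 375)*(-228) = 699*(-228) = -159372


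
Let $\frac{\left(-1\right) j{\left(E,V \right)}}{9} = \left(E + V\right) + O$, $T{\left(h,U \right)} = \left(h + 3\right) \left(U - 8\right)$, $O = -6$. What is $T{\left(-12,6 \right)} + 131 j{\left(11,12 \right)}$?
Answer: $-20025$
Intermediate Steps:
$T{\left(h,U \right)} = \left(-8 + U\right) \left(3 + h\right)$ ($T{\left(h,U \right)} = \left(3 + h\right) \left(-8 + U\right) = \left(-8 + U\right) \left(3 + h\right)$)
$j{\left(E,V \right)} = 54 - 9 E - 9 V$ ($j{\left(E,V \right)} = - 9 \left(\left(E + V\right) - 6\right) = - 9 \left(-6 + E + V\right) = 54 - 9 E - 9 V$)
$T{\left(-12,6 \right)} + 131 j{\left(11,12 \right)} = \left(-24 - -96 + 3 \cdot 6 + 6 \left(-12\right)\right) + 131 \left(54 - 99 - 108\right) = \left(-24 + 96 + 18 - 72\right) + 131 \left(54 - 99 - 108\right) = 18 + 131 \left(-153\right) = 18 - 20043 = -20025$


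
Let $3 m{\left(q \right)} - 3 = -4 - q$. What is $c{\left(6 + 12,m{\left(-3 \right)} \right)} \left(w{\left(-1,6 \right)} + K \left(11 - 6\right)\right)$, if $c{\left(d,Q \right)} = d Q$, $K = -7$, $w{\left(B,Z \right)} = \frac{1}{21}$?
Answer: $- \frac{2936}{7} \approx -419.43$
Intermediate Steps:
$m{\left(q \right)} = - \frac{1}{3} - \frac{q}{3}$ ($m{\left(q \right)} = 1 + \frac{-4 - q}{3} = 1 - \left(\frac{4}{3} + \frac{q}{3}\right) = - \frac{1}{3} - \frac{q}{3}$)
$w{\left(B,Z \right)} = \frac{1}{21}$
$c{\left(d,Q \right)} = Q d$
$c{\left(6 + 12,m{\left(-3 \right)} \right)} \left(w{\left(-1,6 \right)} + K \left(11 - 6\right)\right) = \left(- \frac{1}{3} - -1\right) \left(6 + 12\right) \left(\frac{1}{21} - 7 \left(11 - 6\right)\right) = \left(- \frac{1}{3} + 1\right) 18 \left(\frac{1}{21} - 35\right) = \frac{2}{3} \cdot 18 \left(\frac{1}{21} - 35\right) = 12 \left(- \frac{734}{21}\right) = - \frac{2936}{7}$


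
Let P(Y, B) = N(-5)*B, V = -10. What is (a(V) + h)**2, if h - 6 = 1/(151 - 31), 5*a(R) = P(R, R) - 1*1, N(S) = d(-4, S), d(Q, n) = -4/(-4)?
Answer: 208849/14400 ≈ 14.503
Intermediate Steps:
d(Q, n) = 1 (d(Q, n) = -4*(-1/4) = 1)
N(S) = 1
P(Y, B) = B (P(Y, B) = 1*B = B)
a(R) = -1/5 + R/5 (a(R) = (R - 1*1)/5 = (R - 1)/5 = (-1 + R)/5 = -1/5 + R/5)
h = 721/120 (h = 6 + 1/(151 - 31) = 6 + 1/120 = 721/120 ≈ 6.0083)
(a(V) + h)**2 = ((-1/5 + (1/5)*(-10)) + 721/120)**2 = ((-1/5 - 2) + 721/120)**2 = (-11/5 + 721/120)**2 = (457/120)**2 = 208849/14400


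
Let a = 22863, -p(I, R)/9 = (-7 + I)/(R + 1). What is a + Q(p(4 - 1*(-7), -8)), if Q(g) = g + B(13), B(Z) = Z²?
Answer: 161260/7 ≈ 23037.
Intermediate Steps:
p(I, R) = -9*(-7 + I)/(1 + R) (p(I, R) = -9*(-7 + I)/(R + 1) = -9*(-7 + I)/(1 + R))
Q(g) = 169 + g (Q(g) = g + 13² = g + 169 = 169 + g)
a + Q(p(4 - 1*(-7), -8)) = 22863 + (169 + 9*(7 - (4 - 1*(-7)))/(1 - 8)) = 22863 + (169 + 9*(7 - (4 + 7))/(-7)) = 22863 + (169 + 9*(-⅐)*(7 - 1*11)) = 22863 + (169 + 9*(-⅐)*(7 - 11)) = 22863 + (169 + 9*(-⅐)*(-4)) = 22863 + (169 + 36/7) = 22863 + 1219/7 = 161260/7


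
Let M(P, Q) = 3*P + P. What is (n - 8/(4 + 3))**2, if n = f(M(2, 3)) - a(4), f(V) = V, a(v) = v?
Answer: 400/49 ≈ 8.1633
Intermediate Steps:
M(P, Q) = 4*P
n = 4 (n = 4*2 - 1*4 = 8 - 4 = 4)
(n - 8/(4 + 3))**2 = (4 - 8/(4 + 3))**2 = (4 - 8/7)**2 = (20/7)**2 = 400/49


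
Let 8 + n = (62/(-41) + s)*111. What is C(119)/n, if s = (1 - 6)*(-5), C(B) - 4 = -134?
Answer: -1066/21313 ≈ -0.050016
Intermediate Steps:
C(B) = -130 (C(B) = 4 - 134 = -130)
s = 25 (s = -5*(-5) = 25)
n = 106565/41 (n = -8 + (62/(-41) + 25)*111 = -8 + (62*(-1/41) + 25)*111 = -8 + (-62/41 + 25)*111 = -8 + (963/41)*111 = -8 + 106893/41 = 106565/41 ≈ 2599.1)
C(119)/n = -130/106565/41 = -130*41/106565 = -1066/21313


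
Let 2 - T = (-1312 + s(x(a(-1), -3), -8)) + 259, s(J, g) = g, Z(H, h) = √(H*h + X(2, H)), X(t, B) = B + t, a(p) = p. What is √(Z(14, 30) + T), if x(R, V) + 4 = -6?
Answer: √(1063 + 2*√109) ≈ 32.922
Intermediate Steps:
x(R, V) = -10 (x(R, V) = -4 - 6 = -10)
Z(H, h) = √(2 + H + H*h) (Z(H, h) = √(H*h + (H + 2)) = √(H*h + (2 + H)) = √(2 + H + H*h))
T = 1063 (T = 2 - ((-1312 - 8) + 259) = 2 - (-1320 + 259) = 2 - 1*(-1061) = 2 + 1061 = 1063)
√(Z(14, 30) + T) = √(√(2 + 14 + 14*30) + 1063) = √(√(2 + 14 + 420) + 1063) = √(√436 + 1063) = √(2*√109 + 1063) = √(1063 + 2*√109)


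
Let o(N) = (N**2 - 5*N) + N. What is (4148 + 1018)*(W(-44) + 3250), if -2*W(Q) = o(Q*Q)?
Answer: -9644539716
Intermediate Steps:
o(N) = N**2 - 4*N
W(Q) = -Q**2*(-4 + Q**2)/2 (W(Q) = -Q*Q*(-4 + Q*Q)/2 = -Q**2*(-4 + Q**2)/2)
(4148 + 1018)*(W(-44) + 3250) = (4148 + 1018)*((1/2)*(-44)**2*(4 - 1*(-44)**2) + 3250) = 5166*((1/2)*1936*(4 - 1*1936) + 3250) = 5166*((1/2)*1936*(4 - 1936) + 3250) = 5166*((1/2)*1936*(-1932) + 3250) = 5166*(-1870176 + 3250) = 5166*(-1866926) = -9644539716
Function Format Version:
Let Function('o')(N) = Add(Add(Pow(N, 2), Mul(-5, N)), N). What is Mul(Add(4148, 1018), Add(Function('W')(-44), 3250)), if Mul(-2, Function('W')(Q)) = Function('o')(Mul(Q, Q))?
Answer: -9644539716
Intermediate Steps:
Function('o')(N) = Add(Pow(N, 2), Mul(-4, N))
Function('W')(Q) = Mul(Rational(-1, 2), Pow(Q, 2), Add(-4, Pow(Q, 2))) (Function('W')(Q) = Mul(Rational(-1, 2), Mul(Mul(Q, Q), Add(-4, Mul(Q, Q)))) = Mul(Rational(-1, 2), Mul(Pow(Q, 2), Add(-4, Pow(Q, 2)))) = Mul(Rational(-1, 2), Pow(Q, 2), Add(-4, Pow(Q, 2))))
Mul(Add(4148, 1018), Add(Function('W')(-44), 3250)) = Mul(Add(4148, 1018), Add(Mul(Rational(1, 2), Pow(-44, 2), Add(4, Mul(-1, Pow(-44, 2)))), 3250)) = Mul(5166, Add(Mul(Rational(1, 2), 1936, Add(4, Mul(-1, 1936))), 3250)) = Mul(5166, Add(Mul(Rational(1, 2), 1936, Add(4, -1936)), 3250)) = Mul(5166, Add(Mul(Rational(1, 2), 1936, -1932), 3250)) = Mul(5166, Add(-1870176, 3250)) = Mul(5166, -1866926) = -9644539716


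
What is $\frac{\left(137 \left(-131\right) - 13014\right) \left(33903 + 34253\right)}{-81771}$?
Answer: $\frac{2110177916}{81771} \approx 25806.0$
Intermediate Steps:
$\frac{\left(137 \left(-131\right) - 13014\right) \left(33903 + 34253\right)}{-81771} = \left(-17947 - 13014\right) 68156 \left(- \frac{1}{81771}\right) = \left(-30961\right) 68156 \left(- \frac{1}{81771}\right) = \left(-2110177916\right) \left(- \frac{1}{81771}\right) = \frac{2110177916}{81771}$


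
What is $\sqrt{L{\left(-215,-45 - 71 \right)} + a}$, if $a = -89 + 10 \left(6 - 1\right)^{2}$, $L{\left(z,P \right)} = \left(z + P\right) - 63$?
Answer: $i \sqrt{233} \approx 15.264 i$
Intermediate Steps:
$L{\left(z,P \right)} = -63 + P + z$ ($L{\left(z,P \right)} = \left(P + z\right) - 63 = -63 + P + z$)
$a = 161$ ($a = -89 + 10 \cdot 5^{2} = -89 + 10 \cdot 25 = -89 + 250 = 161$)
$\sqrt{L{\left(-215,-45 - 71 \right)} + a} = \sqrt{\left(-63 - 116 - 215\right) + 161} = \sqrt{-394 + 161} = \sqrt{-233} = i \sqrt{233}$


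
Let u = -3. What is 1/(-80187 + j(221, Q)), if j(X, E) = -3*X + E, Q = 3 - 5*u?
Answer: -1/80832 ≈ -1.2371e-5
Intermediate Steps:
Q = 18 (Q = 3 - 5*(-3) = 3 + 15 = 18)
j(X, E) = E - 3*X
1/(-80187 + j(221, Q)) = 1/(-80187 + (18 - 3*221)) = 1/(-80187 + (18 - 663)) = 1/(-80187 - 645) = 1/(-80832) = -1/80832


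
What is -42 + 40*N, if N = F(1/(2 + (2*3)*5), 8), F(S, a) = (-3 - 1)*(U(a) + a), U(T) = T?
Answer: -2602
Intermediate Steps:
F(S, a) = -8*a (F(S, a) = (-3 - 1)*(a + a) = -8*a)
N = -64 (N = -8*8 = -64)
-42 + 40*N = -42 + 40*(-64) = -42 - 2560 = -2602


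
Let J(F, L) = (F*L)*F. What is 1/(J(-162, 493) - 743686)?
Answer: 1/12194606 ≈ 8.2003e-8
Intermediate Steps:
J(F, L) = L*F²
1/(J(-162, 493) - 743686) = 1/(493*(-162)² - 743686) = 1/(493*26244 - 743686) = 1/(12938292 - 743686) = 1/12194606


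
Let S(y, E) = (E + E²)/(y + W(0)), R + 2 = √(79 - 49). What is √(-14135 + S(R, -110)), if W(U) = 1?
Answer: √(26125 - 14135*√30)/√(-1 + √30) ≈ 107.04*I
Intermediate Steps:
R = -2 + √30 (R = -2 + √(79 - 49) = -2 + √30 ≈ 3.4772)
S(y, E) = (E + E²)/(1 + y) (S(y, E) = (E + E²)/(y + 1) = (E + E²)/(1 + y))
√(-14135 + S(R, -110)) = √(-14135 - 110*(1 - 110)/(1 + (-2 + √30))) = √(-14135 - 110*(-109)/(-1 + √30)) = √(-14135 + 11990/(-1 + √30))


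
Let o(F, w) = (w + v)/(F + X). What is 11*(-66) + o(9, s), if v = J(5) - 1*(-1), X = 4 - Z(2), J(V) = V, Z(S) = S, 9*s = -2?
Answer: -71822/99 ≈ -725.47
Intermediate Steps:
s = -2/9 (s = (⅑)*(-2) = -2/9 ≈ -0.22222)
X = 2 (X = 4 - 1*2 = 4 - 2 = 2)
v = 6 (v = 5 - 1*(-1) = 5 + 1 = 6)
o(F, w) = (6 + w)/(2 + F) (o(F, w) = (w + 6)/(F + 2) = (6 + w)/(2 + F))
11*(-66) + o(9, s) = 11*(-66) + (6 - 2/9)/(2 + 9) = -726 + (52/9)/11 = -726 + (1/11)*(52/9) = -726 + 52/99 = -71822/99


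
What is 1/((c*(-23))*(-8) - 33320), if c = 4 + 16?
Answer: -1/29640 ≈ -3.3738e-5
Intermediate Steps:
c = 20
1/((c*(-23))*(-8) - 33320) = 1/((20*(-23))*(-8) - 33320) = 1/(-460*(-8) - 33320) = 1/(3680 - 33320) = 1/(-29640) = -1/29640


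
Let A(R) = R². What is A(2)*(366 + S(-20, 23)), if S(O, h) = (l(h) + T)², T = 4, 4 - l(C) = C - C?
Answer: 1720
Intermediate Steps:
l(C) = 4 (l(C) = 4 - (C - C) = 4 - 1*0 = 4 + 0 = 4)
S(O, h) = 64 (S(O, h) = (4 + 4)² = 8² = 64)
A(2)*(366 + S(-20, 23)) = 2²*(366 + 64) = 4*430 = 1720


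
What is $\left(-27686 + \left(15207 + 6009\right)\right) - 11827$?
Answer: $-18297$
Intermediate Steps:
$\left(-27686 + \left(15207 + 6009\right)\right) - 11827 = \left(-27686 + 21216\right) - 11827 = -6470 - 11827 = -18297$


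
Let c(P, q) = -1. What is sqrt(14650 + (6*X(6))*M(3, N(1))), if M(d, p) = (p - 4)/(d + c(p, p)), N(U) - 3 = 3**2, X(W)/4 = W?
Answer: sqrt(15226) ≈ 123.39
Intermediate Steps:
X(W) = 4*W
N(U) = 12 (N(U) = 3 + 3**2 = 3 + 9 = 12)
M(d, p) = (-4 + p)/(-1 + d) (M(d, p) = (p - 4)/(d - 1) = (-4 + p)/(-1 + d))
sqrt(14650 + (6*X(6))*M(3, N(1))) = sqrt(14650 + (6*(4*6))*((-4 + 12)/(-1 + 3))) = sqrt(14650 + (6*24)*(8/2)) = sqrt(14650 + 144*((1/2)*8)) = sqrt(14650 + 144*4) = sqrt(14650 + 576) = sqrt(15226)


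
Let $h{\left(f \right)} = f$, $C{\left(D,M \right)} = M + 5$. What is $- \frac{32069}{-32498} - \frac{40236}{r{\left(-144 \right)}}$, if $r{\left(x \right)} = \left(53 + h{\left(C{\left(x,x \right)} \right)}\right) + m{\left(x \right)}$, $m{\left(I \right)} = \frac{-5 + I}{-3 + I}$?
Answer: $\frac{192616298633}{405997514} \approx 474.43$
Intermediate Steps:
$C{\left(D,M \right)} = 5 + M$
$m{\left(I \right)} = \frac{-5 + I}{-3 + I}$
$r{\left(x \right)} = 58 + x + \frac{-5 + x}{-3 + x}$ ($r{\left(x \right)} = \left(53 + \left(5 + x\right)\right) + \frac{-5 + x}{-3 + x} = \left(58 + x\right) + \frac{-5 + x}{-3 + x} = 58 + x + \frac{-5 + x}{-3 + x}$)
$- \frac{32069}{-32498} - \frac{40236}{r{\left(-144 \right)}} = - \frac{32069}{-32498} - \frac{40236}{\frac{1}{-3 - 144} \left(-179 + \left(-144\right)^{2} + 56 \left(-144\right)\right)} = \left(-32069\right) \left(- \frac{1}{32498}\right) - \frac{40236}{\frac{1}{-147} \left(-179 + 20736 - 8064\right)} = \frac{32069}{32498} - \frac{40236}{\left(- \frac{1}{147}\right) 12493} = \frac{32069}{32498} - \frac{40236}{- \frac{12493}{147}} = \frac{32069}{32498} - - \frac{5914692}{12493} = \frac{32069}{32498} + \frac{5914692}{12493} = \frac{192616298633}{405997514}$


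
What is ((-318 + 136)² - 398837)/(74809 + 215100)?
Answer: -365713/289909 ≈ -1.2615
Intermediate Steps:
((-318 + 136)² - 398837)/(74809 + 215100) = ((-182)² - 398837)/289909 = (33124 - 398837)*(1/289909) = -365713*1/289909 = -365713/289909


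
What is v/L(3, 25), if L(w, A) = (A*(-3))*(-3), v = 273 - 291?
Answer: -2/25 ≈ -0.080000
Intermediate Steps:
v = -18
L(w, A) = 9*A (L(w, A) = -3*A*(-3) = 9*A)
v/L(3, 25) = -18/(9*25) = -18/225 = -18*1/225 = -2/25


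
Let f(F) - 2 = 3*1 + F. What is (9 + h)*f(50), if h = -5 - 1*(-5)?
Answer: 495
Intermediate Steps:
f(F) = 5 + F (f(F) = 2 + (3*1 + F) = 2 + (3 + F) = 5 + F)
h = 0 (h = -5 + 5 = 0)
(9 + h)*f(50) = (9 + 0)*(5 + 50) = 9*55 = 495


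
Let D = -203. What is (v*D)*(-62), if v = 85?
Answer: 1069810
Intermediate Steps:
(v*D)*(-62) = (85*(-203))*(-62) = -17255*(-62) = 1069810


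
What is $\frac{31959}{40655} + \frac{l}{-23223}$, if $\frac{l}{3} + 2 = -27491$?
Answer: $\frac{1365122534}{314710355} \approx 4.3377$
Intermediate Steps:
$l = -82479$ ($l = -6 + 3 \left(-27491\right) = -6 - 82473 = -82479$)
$\frac{31959}{40655} + \frac{l}{-23223} = \frac{31959}{40655} - \frac{82479}{-23223} = 31959 \cdot \frac{1}{40655} - - \frac{27493}{7741} = \frac{31959}{40655} + \frac{27493}{7741} = \frac{1365122534}{314710355}$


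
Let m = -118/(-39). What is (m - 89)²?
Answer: 11242609/1521 ≈ 7391.6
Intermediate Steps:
m = 118/39 (m = -118*(-1/39) = 118/39 ≈ 3.0256)
(m - 89)² = (118/39 - 89)² = (-3353/39)² = 11242609/1521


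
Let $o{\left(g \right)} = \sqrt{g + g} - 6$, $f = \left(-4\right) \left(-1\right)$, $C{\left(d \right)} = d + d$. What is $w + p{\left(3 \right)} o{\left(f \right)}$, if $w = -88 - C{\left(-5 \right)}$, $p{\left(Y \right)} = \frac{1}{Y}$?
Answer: $-80 + \frac{2 \sqrt{2}}{3} \approx -79.057$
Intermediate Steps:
$C{\left(d \right)} = 2 d$
$f = 4$
$w = -78$ ($w = -88 - 2 \left(-5\right) = -88 - -10 = -88 + 10 = -78$)
$o{\left(g \right)} = -6 + \sqrt{2} \sqrt{g}$ ($o{\left(g \right)} = \sqrt{2 g} - 6 = \sqrt{2} \sqrt{g} - 6 = -6 + \sqrt{2} \sqrt{g}$)
$w + p{\left(3 \right)} o{\left(f \right)} = -78 + \frac{-6 + \sqrt{2} \sqrt{4}}{3} = -78 + \frac{-6 + \sqrt{2} \cdot 2}{3} = -78 + \frac{-6 + 2 \sqrt{2}}{3} = -78 - \left(2 - \frac{2 \sqrt{2}}{3}\right) = -80 + \frac{2 \sqrt{2}}{3}$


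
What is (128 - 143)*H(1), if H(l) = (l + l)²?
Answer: -60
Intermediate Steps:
H(l) = 4*l² (H(l) = (2*l)² = 4*l²)
(128 - 143)*H(1) = (128 - 143)*(4*1²) = -60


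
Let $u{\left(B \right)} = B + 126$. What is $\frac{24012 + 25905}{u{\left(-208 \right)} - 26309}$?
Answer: $- \frac{16639}{8797} \approx -1.8914$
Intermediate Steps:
$u{\left(B \right)} = 126 + B$
$\frac{24012 + 25905}{u{\left(-208 \right)} - 26309} = \frac{24012 + 25905}{\left(126 - 208\right) - 26309} = \frac{49917}{-82 - 26309} = \frac{49917}{-26391} = 49917 \left(- \frac{1}{26391}\right) = - \frac{16639}{8797}$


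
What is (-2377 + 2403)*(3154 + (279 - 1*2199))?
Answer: 32084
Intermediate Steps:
(-2377 + 2403)*(3154 + (279 - 1*2199)) = 26*(3154 + (279 - 2199)) = 26*(3154 - 1920) = 26*1234 = 32084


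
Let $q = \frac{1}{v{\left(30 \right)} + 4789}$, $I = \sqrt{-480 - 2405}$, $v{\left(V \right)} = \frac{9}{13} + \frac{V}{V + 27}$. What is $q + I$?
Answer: $\frac{247}{1183184} + i \sqrt{2885} \approx 0.00020876 + 53.712 i$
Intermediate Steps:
$v{\left(V \right)} = \frac{9}{13} + \frac{V}{27 + V}$ ($v{\left(V \right)} = 9 \cdot \frac{1}{13} + \frac{V}{27 + V} = \frac{9}{13} + \frac{V}{27 + V}$)
$I = i \sqrt{2885}$ ($I = \sqrt{-2885} = i \sqrt{2885} \approx 53.712 i$)
$q = \frac{247}{1183184}$ ($q = \frac{1}{\frac{243 + 22 \cdot 30}{13 \left(27 + 30\right)} + 4789} = \frac{1}{\frac{243 + 660}{13 \cdot 57} + 4789} = \frac{1}{\frac{1}{13} \cdot \frac{1}{57} \cdot 903 + 4789} = \frac{1}{\frac{301}{247} + 4789} = \frac{1}{\frac{1183184}{247}} = \frac{247}{1183184} \approx 0.00020876$)
$q + I = \frac{247}{1183184} + i \sqrt{2885}$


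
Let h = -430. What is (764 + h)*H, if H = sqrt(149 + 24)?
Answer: 334*sqrt(173) ≈ 4393.1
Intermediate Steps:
H = sqrt(173) ≈ 13.153
(764 + h)*H = (764 - 430)*sqrt(173) = 334*sqrt(173)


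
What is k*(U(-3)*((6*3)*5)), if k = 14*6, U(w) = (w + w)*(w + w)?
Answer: 272160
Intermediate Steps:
U(w) = 4*w**2 (U(w) = (2*w)*(2*w) = 4*w**2)
k = 84
k*(U(-3)*((6*3)*5)) = 84*((4*(-3)**2)*((6*3)*5)) = 84*((4*9)*(18*5)) = 84*(36*90) = 84*3240 = 272160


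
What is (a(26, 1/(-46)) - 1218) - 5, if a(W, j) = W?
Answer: -1197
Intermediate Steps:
(a(26, 1/(-46)) - 1218) - 5 = (26 - 1218) - 5 = -1192 - 5 = -1197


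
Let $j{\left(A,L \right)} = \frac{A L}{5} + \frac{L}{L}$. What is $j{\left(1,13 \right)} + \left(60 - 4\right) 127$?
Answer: $\frac{35578}{5} \approx 7115.6$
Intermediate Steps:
$j{\left(A,L \right)} = 1 + \frac{A L}{5}$ ($j{\left(A,L \right)} = A L \frac{1}{5} + 1 = \frac{A L}{5} + 1 = 1 + \frac{A L}{5}$)
$j{\left(1,13 \right)} + \left(60 - 4\right) 127 = \left(1 + \frac{1}{5} \cdot 1 \cdot 13\right) + \left(60 - 4\right) 127 = \left(1 + \frac{13}{5}\right) + \left(60 - 4\right) 127 = \frac{18}{5} + 56 \cdot 127 = \frac{18}{5} + 7112 = \frac{35578}{5}$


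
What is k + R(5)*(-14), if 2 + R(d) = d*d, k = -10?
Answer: -332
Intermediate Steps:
R(d) = -2 + d² (R(d) = -2 + d*d = -2 + d²)
k + R(5)*(-14) = -10 + (-2 + 5²)*(-14) = -10 + (-2 + 25)*(-14) = -10 + 23*(-14) = -10 - 322 = -332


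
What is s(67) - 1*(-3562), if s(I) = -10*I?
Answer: 2892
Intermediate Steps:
s(67) - 1*(-3562) = -10*67 - 1*(-3562) = -670 + 3562 = 2892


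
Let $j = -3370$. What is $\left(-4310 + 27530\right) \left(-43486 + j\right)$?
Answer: $-1087996320$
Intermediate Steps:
$\left(-4310 + 27530\right) \left(-43486 + j\right) = \left(-4310 + 27530\right) \left(-43486 - 3370\right) = 23220 \left(-46856\right) = -1087996320$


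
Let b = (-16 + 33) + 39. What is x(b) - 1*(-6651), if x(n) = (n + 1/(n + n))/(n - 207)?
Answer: 112475439/16912 ≈ 6650.6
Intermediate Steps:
b = 56 (b = 17 + 39 = 56)
x(n) = (n + 1/(2*n))/(-207 + n)
x(b) - 1*(-6651) = (½ + 56²)/(56*(-207 + 56)) - 1*(-6651) = (1/56)*(½ + 3136)/(-151) + 6651 = (1/56)*(-1/151)*(6273/2) + 6651 = -6273/16912 + 6651 = 112475439/16912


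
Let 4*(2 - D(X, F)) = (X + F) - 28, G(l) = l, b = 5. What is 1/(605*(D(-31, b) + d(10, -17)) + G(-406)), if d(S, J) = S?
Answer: 2/30043 ≈ 6.6571e-5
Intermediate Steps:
D(X, F) = 9 - F/4 - X/4 (D(X, F) = 2 - ((X + F) - 28)/4 = 2 - ((F + X) - 28)/4 = 2 - (-28 + F + X)/4 = 2 + (7 - F/4 - X/4) = 9 - F/4 - X/4)
1/(605*(D(-31, b) + d(10, -17)) + G(-406)) = 1/(605*((9 - 1/4*5 - 1/4*(-31)) + 10) - 406) = 1/(605*((9 - 5/4 + 31/4) + 10) - 406) = 1/(605*(31/2 + 10) - 406) = 1/(605*(51/2) - 406) = 1/(30855/2 - 406) = 1/(30043/2) = 2/30043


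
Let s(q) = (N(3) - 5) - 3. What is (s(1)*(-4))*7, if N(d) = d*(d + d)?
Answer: -280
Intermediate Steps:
N(d) = 2*d² (N(d) = d*(2*d) = 2*d²)
s(q) = 10 (s(q) = (2*3² - 5) - 3 = (2*9 - 5) - 3 = (18 - 5) - 3 = 13 - 3 = 10)
(s(1)*(-4))*7 = (10*(-4))*7 = -40*7 = -280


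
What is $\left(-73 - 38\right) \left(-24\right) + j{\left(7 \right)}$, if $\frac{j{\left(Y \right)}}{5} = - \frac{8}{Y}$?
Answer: $\frac{18608}{7} \approx 2658.3$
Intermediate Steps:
$j{\left(Y \right)} = - \frac{40}{Y}$ ($j{\left(Y \right)} = 5 \left(- \frac{8}{Y}\right) = - \frac{40}{Y}$)
$\left(-73 - 38\right) \left(-24\right) + j{\left(7 \right)} = \left(-73 - 38\right) \left(-24\right) - \frac{40}{7} = \left(-111\right) \left(-24\right) - \frac{40}{7} = 2664 - \frac{40}{7} = \frac{18608}{7}$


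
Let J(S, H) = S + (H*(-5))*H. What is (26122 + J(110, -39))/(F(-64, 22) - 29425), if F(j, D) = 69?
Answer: -18627/29356 ≈ -0.63452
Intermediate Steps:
J(S, H) = S - 5*H² (J(S, H) = S + (-5*H)*H = S - 5*H²)
(26122 + J(110, -39))/(F(-64, 22) - 29425) = (26122 + (110 - 5*(-39)²))/(69 - 29425) = (26122 + (110 - 5*1521))/(-29356) = (26122 + (110 - 7605))*(-1/29356) = (26122 - 7495)*(-1/29356) = 18627*(-1/29356) = -18627/29356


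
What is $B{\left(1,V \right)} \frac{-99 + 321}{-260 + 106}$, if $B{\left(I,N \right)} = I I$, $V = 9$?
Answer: $- \frac{111}{77} \approx -1.4416$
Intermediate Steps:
$B{\left(I,N \right)} = I^{2}$
$B{\left(1,V \right)} \frac{-99 + 321}{-260 + 106} = 1^{2} \frac{-99 + 321}{-260 + 106} = 1 \frac{222}{-154} = 1 \cdot 222 \left(- \frac{1}{154}\right) = 1 \left(- \frac{111}{77}\right) = - \frac{111}{77}$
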